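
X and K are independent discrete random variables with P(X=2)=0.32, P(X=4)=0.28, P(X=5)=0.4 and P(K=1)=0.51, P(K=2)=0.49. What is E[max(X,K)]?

E[max(X,K)] = Σ_x Σ_k max(x,k) · P(X=x)P(K=k)
 = 2·0.1632 + 2·0.1568 + 4·0.1428 + 4·0.1372 + 5·0.204 + 5·0.196
 = 0.3264 + 0.3136 + 0.5712 + 0.5488 + 1.02 + 0.98
 = 3.76

3.76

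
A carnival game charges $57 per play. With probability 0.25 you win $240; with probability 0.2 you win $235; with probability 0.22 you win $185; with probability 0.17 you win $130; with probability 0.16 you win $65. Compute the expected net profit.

123.2

E[payout] = 240·0.25 + 235·0.2 + 185·0.22 + 130·0.17 + 65·0.16
 = 60 + 47 + 40.7 + 22.1 + 10.4
 = 180.2
Net = 180.2 - 57 = 123.2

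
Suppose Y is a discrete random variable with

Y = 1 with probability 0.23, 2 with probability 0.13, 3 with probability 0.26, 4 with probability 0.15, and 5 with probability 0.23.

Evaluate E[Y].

3.02

E[Y] = Σ y·P(Y=y)
 = 1·0.23 + 2·0.13 + 3·0.26 + 4·0.15 + 5·0.23
 = 0.23 + 0.26 + 0.78 + 0.6 + 1.15
 = 3.02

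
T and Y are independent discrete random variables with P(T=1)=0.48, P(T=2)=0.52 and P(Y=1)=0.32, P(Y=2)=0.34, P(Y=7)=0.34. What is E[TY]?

5.1376

E[TY] = Σ_t Σ_y ty · P(T=t)P(Y=y)
 = 1·0.1536 + 2·0.1632 + 7·0.1632 + 2·0.1664 + 4·0.1768 + 14·0.1768
 = 0.1536 + 0.3264 + 1.1424 + 0.3328 + 0.7072 + 2.4752
 = 5.1376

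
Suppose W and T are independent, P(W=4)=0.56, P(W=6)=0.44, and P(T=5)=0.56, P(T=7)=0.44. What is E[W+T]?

10.76

E[W+T] = Σ_w Σ_t (w+t) · P(W=w)P(T=t)
 = 9·0.3136 + 11·0.2464 + 11·0.2464 + 13·0.1936
 = 2.8224 + 2.7104 + 2.7104 + 2.5168
 = 10.76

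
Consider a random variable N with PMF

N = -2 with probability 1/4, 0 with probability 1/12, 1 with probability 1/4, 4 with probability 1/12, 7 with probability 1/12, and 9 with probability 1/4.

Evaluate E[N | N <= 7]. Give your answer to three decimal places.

P(N <= 7) = 1/4 + 1/12 + 1/4 + 1/12 + 1/12 = 3/4.
E[N | N <= 7] = [(-2)·1/4 + 0·1/12 + 1·1/4 + 4·1/12 + 7·1/12] / (3/4)
 = 2/3 / (3/4)
 = 8/9

0.889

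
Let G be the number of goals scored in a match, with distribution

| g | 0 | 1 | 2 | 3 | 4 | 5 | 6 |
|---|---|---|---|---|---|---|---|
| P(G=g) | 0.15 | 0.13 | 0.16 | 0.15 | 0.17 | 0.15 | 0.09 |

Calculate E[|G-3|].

E[|G-3|] = Σ |g-3|·P(G=g)
 = 3·0.15 + 2·0.13 + 1·0.16 + 0·0.15 + 1·0.17 + 2·0.15 + 3·0.09
 = 0.45 + 0.26 + 0.16 + 0 + 0.17 + 0.3 + 0.27
 = 1.61

1.61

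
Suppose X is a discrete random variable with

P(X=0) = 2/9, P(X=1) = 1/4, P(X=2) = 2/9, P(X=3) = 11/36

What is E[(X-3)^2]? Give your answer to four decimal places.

E[(X-3)^2] = Σ (x-3)^2·P(X=x)
 = 9·2/9 + 4·1/4 + 1·2/9 + 0·11/36
 = 2 + 1 + 2/9 + 0
 = 29/9

3.2222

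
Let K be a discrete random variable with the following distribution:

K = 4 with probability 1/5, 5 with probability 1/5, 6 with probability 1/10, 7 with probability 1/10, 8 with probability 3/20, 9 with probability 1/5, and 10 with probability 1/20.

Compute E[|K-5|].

E[|K-5|] = Σ |k-5|·P(K=k)
 = 1·1/5 + 0·1/5 + 1·1/10 + 2·1/10 + 3·3/20 + 4·1/5 + 5·1/20
 = 1/5 + 0 + 1/10 + 1/5 + 9/20 + 4/5 + 1/4
 = 2

2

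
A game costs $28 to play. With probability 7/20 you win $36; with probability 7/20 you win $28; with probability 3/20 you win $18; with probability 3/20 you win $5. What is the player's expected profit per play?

-2.15

E[payout] = 36·7/20 + 28·7/20 + 18·3/20 + 5·3/20
 = 63/5 + 49/5 + 27/10 + 3/4
 = 517/20
Net = 517/20 - 28 = -43/20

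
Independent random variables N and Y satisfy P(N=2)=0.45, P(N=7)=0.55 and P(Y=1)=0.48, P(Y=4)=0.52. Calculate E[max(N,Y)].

5.218

E[max(N,Y)] = Σ_n Σ_y max(n,y) · P(N=n)P(Y=y)
 = 2·0.216 + 4·0.234 + 7·0.264 + 7·0.286
 = 0.432 + 0.936 + 1.848 + 2.002
 = 5.218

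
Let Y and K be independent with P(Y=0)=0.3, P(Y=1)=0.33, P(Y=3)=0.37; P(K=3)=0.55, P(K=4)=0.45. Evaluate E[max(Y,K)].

3.45

E[max(Y,K)] = Σ_y Σ_k max(y,k) · P(Y=y)P(K=k)
 = 3·0.165 + 4·0.135 + 3·0.1815 + 4·0.1485 + 3·0.2035 + 4·0.1665
 = 0.495 + 0.54 + 0.5445 + 0.594 + 0.6105 + 0.666
 = 3.45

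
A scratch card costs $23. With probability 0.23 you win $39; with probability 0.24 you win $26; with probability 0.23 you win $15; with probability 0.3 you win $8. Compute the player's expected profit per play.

E[payout] = 39·0.23 + 26·0.24 + 15·0.23 + 8·0.3
 = 8.97 + 6.24 + 3.45 + 2.4
 = 21.06
Net = 21.06 - 23 = -1.94

-1.94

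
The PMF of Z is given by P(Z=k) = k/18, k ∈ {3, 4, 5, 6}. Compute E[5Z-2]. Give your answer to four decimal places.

21.8889

E[5Z-2] = Σ (5z-2)·P(Z=z)
 = 13·1/6 + 18·2/9 + 23·5/18 + 28·1/3
 = 13/6 + 4 + 115/18 + 28/3
 = 197/9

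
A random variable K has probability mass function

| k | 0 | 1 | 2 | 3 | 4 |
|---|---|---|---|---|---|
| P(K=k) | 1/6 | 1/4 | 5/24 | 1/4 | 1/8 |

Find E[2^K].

E[2^K] = Σ 2^k·P(K=k)
 = 1·1/6 + 2·1/4 + 4·5/24 + 8·1/4 + 16·1/8
 = 1/6 + 1/2 + 5/6 + 2 + 2
 = 11/2

5.5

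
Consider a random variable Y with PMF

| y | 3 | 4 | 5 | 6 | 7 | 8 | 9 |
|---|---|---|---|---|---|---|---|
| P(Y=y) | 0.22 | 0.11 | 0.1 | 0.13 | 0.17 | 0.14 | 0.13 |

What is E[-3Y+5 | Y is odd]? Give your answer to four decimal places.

-12.0323

P(Y is odd) = 0.22 + 0.1 + 0.17 + 0.13 = 0.62.
E[-3Y+5 | Y is odd] = [(-4)·0.22 + (-10)·0.1 + (-16)·0.17 + (-22)·0.13] / 0.62
 = -7.46 / 0.62
 = -373/31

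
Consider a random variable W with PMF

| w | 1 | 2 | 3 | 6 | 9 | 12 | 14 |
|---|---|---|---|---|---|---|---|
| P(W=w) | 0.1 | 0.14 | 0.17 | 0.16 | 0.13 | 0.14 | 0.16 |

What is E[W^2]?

E[W^2] = Σ w^2·P(W=w)
 = 1·0.1 + 4·0.14 + 9·0.17 + 36·0.16 + 81·0.13 + 144·0.14 + 196·0.16
 = 0.1 + 0.56 + 1.53 + 5.76 + 10.53 + 20.16 + 31.36
 = 70

70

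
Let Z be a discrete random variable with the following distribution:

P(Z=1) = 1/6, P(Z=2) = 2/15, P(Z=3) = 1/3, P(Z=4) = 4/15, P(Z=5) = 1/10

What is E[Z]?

3

E[Z] = Σ z·P(Z=z)
 = 1·1/6 + 2·2/15 + 3·1/3 + 4·4/15 + 5·1/10
 = 1/6 + 4/15 + 1 + 16/15 + 1/2
 = 3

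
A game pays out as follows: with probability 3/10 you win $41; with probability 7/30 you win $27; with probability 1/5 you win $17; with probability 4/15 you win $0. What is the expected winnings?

22

E[payout] = 41·3/10 + 27·7/30 + 17·1/5 + 0·4/15
 = 123/10 + 63/10 + 17/5 + 0
 = 22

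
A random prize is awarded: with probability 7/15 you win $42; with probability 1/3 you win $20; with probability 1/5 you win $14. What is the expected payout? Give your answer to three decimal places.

29.067

E[payout] = 42·7/15 + 20·1/3 + 14·1/5
 = 98/5 + 20/3 + 14/5
 = 436/15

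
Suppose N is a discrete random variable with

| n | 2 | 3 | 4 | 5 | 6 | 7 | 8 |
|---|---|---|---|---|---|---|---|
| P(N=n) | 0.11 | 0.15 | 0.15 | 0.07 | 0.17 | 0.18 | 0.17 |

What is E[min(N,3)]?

2.89

E[min(N,3)] = Σ min(n,3)·P(N=n)
 = 2·0.11 + 3·0.15 + 3·0.15 + 3·0.07 + 3·0.17 + 3·0.18 + 3·0.17
 = 0.22 + 0.45 + 0.45 + 0.21 + 0.51 + 0.54 + 0.51
 = 2.89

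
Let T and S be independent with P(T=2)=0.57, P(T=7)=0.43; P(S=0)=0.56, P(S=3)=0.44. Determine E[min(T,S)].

1.0692

E[min(T,S)] = Σ_t Σ_s min(t,s) · P(T=t)P(S=s)
 = 0·0.3192 + 2·0.2508 + 0·0.2408 + 3·0.1892
 = 0 + 0.5016 + 0 + 0.5676
 = 1.0692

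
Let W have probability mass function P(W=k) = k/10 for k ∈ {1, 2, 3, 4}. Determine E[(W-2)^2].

E[(W-2)^2] = Σ (w-2)^2·P(W=w)
 = 1·1/10 + 0·1/5 + 1·3/10 + 4·2/5
 = 1/10 + 0 + 3/10 + 8/5
 = 2

2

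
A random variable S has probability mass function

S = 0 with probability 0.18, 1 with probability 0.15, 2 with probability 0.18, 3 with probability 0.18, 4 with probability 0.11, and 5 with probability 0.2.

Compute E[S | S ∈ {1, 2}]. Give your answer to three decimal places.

1.545

P(S ∈ {1, 2}) = 0.15 + 0.18 = 0.33.
E[S | S ∈ {1, 2}] = [1·0.15 + 2·0.18] / 0.33
 = 0.51 / 0.33
 = 17/11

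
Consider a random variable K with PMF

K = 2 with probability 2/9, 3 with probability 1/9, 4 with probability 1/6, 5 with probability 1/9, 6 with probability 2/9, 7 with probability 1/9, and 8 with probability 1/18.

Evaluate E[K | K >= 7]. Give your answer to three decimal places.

7.333

P(K >= 7) = 1/9 + 1/18 = 1/6.
E[K | K >= 7] = [7·1/9 + 8·1/18] / (1/6)
 = 11/9 / (1/6)
 = 22/3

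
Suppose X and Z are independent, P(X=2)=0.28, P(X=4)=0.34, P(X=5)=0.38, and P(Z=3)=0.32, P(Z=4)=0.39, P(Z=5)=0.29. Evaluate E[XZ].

E[XZ] = Σ_x Σ_z xz · P(X=x)P(Z=z)
 = 6·0.0896 + 8·0.1092 + 10·0.0812 + 12·0.1088 + 16·0.1326 + 20·0.0986 + 15·0.1216 + 20·0.1482 + 25·0.1102
 = 0.5376 + 0.8736 + 0.812 + 1.3056 + 2.1216 + 1.972 + 1.824 + 2.964 + 2.755
 = 15.1654

15.1654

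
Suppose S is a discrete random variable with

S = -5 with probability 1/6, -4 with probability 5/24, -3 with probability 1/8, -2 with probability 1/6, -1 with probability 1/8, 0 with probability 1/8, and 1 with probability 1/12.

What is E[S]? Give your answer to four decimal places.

E[S] = Σ s·P(S=s)
 = (-5)·1/6 + (-4)·5/24 + (-3)·1/8 + (-2)·1/6 + (-1)·1/8 + 0·1/8 + 1·1/12
 = (-5/6) + (-5/6) + (-3/8) + (-1/3) + (-1/8) + 0 + 1/12
 = -29/12

-2.4167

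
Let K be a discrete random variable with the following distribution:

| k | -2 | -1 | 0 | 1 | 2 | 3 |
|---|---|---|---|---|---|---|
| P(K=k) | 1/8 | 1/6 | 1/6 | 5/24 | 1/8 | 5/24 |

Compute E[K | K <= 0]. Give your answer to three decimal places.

-0.909

P(K <= 0) = 1/8 + 1/6 + 1/6 = 11/24.
E[K | K <= 0] = [(-2)·1/8 + (-1)·1/6 + 0·1/6] / (11/24)
 = -5/12 / (11/24)
 = -10/11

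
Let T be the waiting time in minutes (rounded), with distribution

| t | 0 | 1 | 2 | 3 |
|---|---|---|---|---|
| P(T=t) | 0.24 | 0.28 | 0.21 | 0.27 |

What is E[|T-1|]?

E[|T-1|] = Σ |t-1|·P(T=t)
 = 1·0.24 + 0·0.28 + 1·0.21 + 2·0.27
 = 0.24 + 0 + 0.21 + 0.54
 = 0.99

0.99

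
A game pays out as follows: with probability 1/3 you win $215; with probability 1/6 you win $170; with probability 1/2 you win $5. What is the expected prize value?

E[payout] = 215·1/3 + 170·1/6 + 5·1/2
 = 215/3 + 85/3 + 5/2
 = 205/2

102.5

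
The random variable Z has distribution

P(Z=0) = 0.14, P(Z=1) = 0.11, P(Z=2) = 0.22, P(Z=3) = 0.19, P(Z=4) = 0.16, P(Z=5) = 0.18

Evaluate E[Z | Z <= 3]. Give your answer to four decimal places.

1.6970

P(Z <= 3) = 0.14 + 0.11 + 0.22 + 0.19 = 0.66.
E[Z | Z <= 3] = [0·0.14 + 1·0.11 + 2·0.22 + 3·0.19] / 0.66
 = 1.12 / 0.66
 = 56/33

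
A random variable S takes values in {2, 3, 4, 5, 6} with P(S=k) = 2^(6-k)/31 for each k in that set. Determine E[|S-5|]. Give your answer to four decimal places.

E[|S-5|] = Σ |s-5|·P(S=s)
 = 3·16/31 + 2·8/31 + 1·4/31 + 0·2/31 + 1·1/31
 = 48/31 + 16/31 + 4/31 + 0 + 1/31
 = 69/31

2.2258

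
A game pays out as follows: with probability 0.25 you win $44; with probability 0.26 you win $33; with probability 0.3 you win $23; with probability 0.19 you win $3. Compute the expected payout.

27.05

E[payout] = 44·0.25 + 33·0.26 + 23·0.3 + 3·0.19
 = 11 + 8.58 + 6.9 + 0.57
 = 27.05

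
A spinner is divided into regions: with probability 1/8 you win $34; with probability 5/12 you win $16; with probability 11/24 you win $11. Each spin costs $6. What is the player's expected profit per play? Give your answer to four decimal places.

E[payout] = 34·1/8 + 16·5/12 + 11·11/24
 = 17/4 + 20/3 + 121/24
 = 383/24
Net = 383/24 - 6 = 239/24

9.9583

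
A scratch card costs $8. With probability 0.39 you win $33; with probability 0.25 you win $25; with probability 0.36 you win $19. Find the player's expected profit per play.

17.96

E[payout] = 33·0.39 + 25·0.25 + 19·0.36
 = 12.87 + 6.25 + 6.84
 = 25.96
Net = 25.96 - 8 = 17.96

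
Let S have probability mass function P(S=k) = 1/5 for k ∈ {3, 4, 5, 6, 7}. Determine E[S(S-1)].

E[S(S-1)] = Σ s(s-1)·P(S=s)
 = 6·1/5 + 12·1/5 + 20·1/5 + 30·1/5 + 42·1/5
 = 6/5 + 12/5 + 4 + 6 + 42/5
 = 22

22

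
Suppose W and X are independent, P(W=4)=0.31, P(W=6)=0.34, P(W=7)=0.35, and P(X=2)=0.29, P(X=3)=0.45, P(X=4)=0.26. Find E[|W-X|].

E[|W-X|] = Σ_w Σ_x |w-x| · P(W=w)P(X=x)
 = 2·0.0899 + 1·0.1395 + 0·0.0806 + 4·0.0986 + 3·0.153 + 2·0.0884 + 5·0.1015 + 4·0.1575 + 3·0.091
 = 0.1798 + 0.1395 + 0 + 0.3944 + 0.459 + 0.1768 + 0.5075 + 0.63 + 0.273
 = 2.76

2.76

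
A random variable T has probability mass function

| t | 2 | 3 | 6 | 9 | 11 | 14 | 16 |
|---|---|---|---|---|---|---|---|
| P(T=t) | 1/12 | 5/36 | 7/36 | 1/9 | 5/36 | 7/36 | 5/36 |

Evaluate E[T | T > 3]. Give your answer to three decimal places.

11.107

P(T > 3) = 7/36 + 1/9 + 5/36 + 7/36 + 5/36 = 7/9.
E[T | T > 3] = [6·7/36 + 9·1/9 + 11·5/36 + 14·7/36 + 16·5/36] / (7/9)
 = 311/36 / (7/9)
 = 311/28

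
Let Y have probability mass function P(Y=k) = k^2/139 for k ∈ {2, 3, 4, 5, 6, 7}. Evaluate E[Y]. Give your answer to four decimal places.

5.6331

E[Y] = Σ y·P(Y=y)
 = 2·4/139 + 3·9/139 + 4·16/139 + 5·25/139 + 6·36/139 + 7·49/139
 = 8/139 + 27/139 + 64/139 + 125/139 + 216/139 + 343/139
 = 783/139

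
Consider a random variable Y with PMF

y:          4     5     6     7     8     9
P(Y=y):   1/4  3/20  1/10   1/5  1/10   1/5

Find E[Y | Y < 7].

4.7

P(Y < 7) = 1/4 + 3/20 + 1/10 = 1/2.
E[Y | Y < 7] = [4·1/4 + 5·3/20 + 6·1/10] / (1/2)
 = 47/20 / (1/2)
 = 47/10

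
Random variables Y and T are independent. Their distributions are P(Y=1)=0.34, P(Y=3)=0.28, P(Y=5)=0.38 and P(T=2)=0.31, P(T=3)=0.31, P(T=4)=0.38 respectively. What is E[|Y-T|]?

1.6304

E[|Y-T|] = Σ_y Σ_t |y-t| · P(Y=y)P(T=t)
 = 1·0.1054 + 2·0.1054 + 3·0.1292 + 1·0.0868 + 0·0.0868 + 1·0.1064 + 3·0.1178 + 2·0.1178 + 1·0.1444
 = 0.1054 + 0.2108 + 0.3876 + 0.0868 + 0 + 0.1064 + 0.3534 + 0.2356 + 0.1444
 = 1.6304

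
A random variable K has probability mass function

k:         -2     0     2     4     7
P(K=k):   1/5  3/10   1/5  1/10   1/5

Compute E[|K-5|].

E[|K-5|] = Σ |k-5|·P(K=k)
 = 7·1/5 + 5·3/10 + 3·1/5 + 1·1/10 + 2·1/5
 = 7/5 + 3/2 + 3/5 + 1/10 + 2/5
 = 4

4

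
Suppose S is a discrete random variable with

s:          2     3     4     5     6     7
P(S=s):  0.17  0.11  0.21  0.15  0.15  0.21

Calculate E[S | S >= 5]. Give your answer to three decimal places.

P(S >= 5) = 0.15 + 0.15 + 0.21 = 0.51.
E[S | S >= 5] = [5·0.15 + 6·0.15 + 7·0.21] / 0.51
 = 3.12 / 0.51
 = 104/17

6.118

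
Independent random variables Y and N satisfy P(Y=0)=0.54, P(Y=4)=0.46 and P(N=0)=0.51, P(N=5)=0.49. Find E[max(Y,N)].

3.3884

E[max(Y,N)] = Σ_y Σ_n max(y,n) · P(Y=y)P(N=n)
 = 0·0.2754 + 5·0.2646 + 4·0.2346 + 5·0.2254
 = 0 + 1.323 + 0.9384 + 1.127
 = 3.3884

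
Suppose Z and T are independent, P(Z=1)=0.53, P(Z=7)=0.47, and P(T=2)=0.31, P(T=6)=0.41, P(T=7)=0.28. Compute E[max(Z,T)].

E[max(Z,T)] = Σ_z Σ_t max(z,t) · P(Z=z)P(T=t)
 = 2·0.1643 + 6·0.2173 + 7·0.1484 + 7·0.1457 + 7·0.1927 + 7·0.1316
 = 0.3286 + 1.3038 + 1.0388 + 1.0199 + 1.3489 + 0.9212
 = 5.9612

5.9612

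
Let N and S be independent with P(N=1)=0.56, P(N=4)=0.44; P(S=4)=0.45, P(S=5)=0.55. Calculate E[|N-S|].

2.23

E[|N-S|] = Σ_n Σ_s |n-s| · P(N=n)P(S=s)
 = 3·0.252 + 4·0.308 + 0·0.198 + 1·0.242
 = 0.756 + 1.232 + 0 + 0.242
 = 2.23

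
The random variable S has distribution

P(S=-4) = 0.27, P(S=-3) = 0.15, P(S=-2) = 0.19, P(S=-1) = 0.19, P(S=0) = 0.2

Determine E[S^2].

E[S^2] = Σ s^2·P(S=s)
 = 16·0.27 + 9·0.15 + 4·0.19 + 1·0.19 + 0·0.2
 = 4.32 + 1.35 + 0.76 + 0.19 + 0
 = 6.62

6.62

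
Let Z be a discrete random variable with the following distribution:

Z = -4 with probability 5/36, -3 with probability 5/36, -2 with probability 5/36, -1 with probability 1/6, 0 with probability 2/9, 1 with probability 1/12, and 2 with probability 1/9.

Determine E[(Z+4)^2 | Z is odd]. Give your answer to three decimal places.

P(Z is odd) = 5/36 + 1/6 + 1/12 = 7/18.
E[(Z+4)^2 | Z is odd] = [1·5/36 + 9·1/6 + 25·1/12] / (7/18)
 = 67/18 / (7/18)
 = 67/7

9.571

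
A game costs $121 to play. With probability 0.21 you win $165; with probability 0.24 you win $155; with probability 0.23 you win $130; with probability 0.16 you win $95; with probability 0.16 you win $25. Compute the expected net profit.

-0.05

E[payout] = 165·0.21 + 155·0.24 + 130·0.23 + 95·0.16 + 25·0.16
 = 34.65 + 37.2 + 29.9 + 15.2 + 4
 = 120.95
Net = 120.95 - 121 = -0.05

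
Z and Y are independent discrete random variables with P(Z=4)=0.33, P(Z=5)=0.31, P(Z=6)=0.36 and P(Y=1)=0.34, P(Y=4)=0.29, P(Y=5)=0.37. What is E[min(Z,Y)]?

3.2279

E[min(Z,Y)] = Σ_z Σ_y min(z,y) · P(Z=z)P(Y=y)
 = 1·0.1122 + 4·0.0957 + 4·0.1221 + 1·0.1054 + 4·0.0899 + 5·0.1147 + 1·0.1224 + 4·0.1044 + 5·0.1332
 = 0.1122 + 0.3828 + 0.4884 + 0.1054 + 0.3596 + 0.5735 + 0.1224 + 0.4176 + 0.666
 = 3.2279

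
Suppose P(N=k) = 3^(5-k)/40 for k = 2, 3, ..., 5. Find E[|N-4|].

E[|N-4|] = Σ |n-4|·P(N=n)
 = 2·27/40 + 1·9/40 + 0·3/40 + 1·1/40
 = 27/20 + 9/40 + 0 + 1/40
 = 8/5

1.6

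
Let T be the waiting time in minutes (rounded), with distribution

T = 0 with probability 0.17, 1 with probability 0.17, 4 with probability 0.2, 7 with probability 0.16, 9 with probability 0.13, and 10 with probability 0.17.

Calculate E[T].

4.96

E[T] = Σ t·P(T=t)
 = 0·0.17 + 1·0.17 + 4·0.2 + 7·0.16 + 9·0.13 + 10·0.17
 = 0 + 0.17 + 0.8 + 1.12 + 1.17 + 1.7
 = 4.96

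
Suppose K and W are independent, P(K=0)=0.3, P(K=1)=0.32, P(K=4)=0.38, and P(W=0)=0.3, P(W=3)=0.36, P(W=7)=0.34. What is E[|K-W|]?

2.9976

E[|K-W|] = Σ_k Σ_w |k-w| · P(K=k)P(W=w)
 = 0·0.09 + 3·0.108 + 7·0.102 + 1·0.096 + 2·0.1152 + 6·0.1088 + 4·0.114 + 1·0.1368 + 3·0.1292
 = 0 + 0.324 + 0.714 + 0.096 + 0.2304 + 0.6528 + 0.456 + 0.1368 + 0.3876
 = 2.9976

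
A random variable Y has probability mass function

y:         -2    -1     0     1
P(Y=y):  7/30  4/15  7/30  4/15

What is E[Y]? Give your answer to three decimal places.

-0.467

E[Y] = Σ y·P(Y=y)
 = (-2)·7/30 + (-1)·4/15 + 0·7/30 + 1·4/15
 = (-7/15) + (-4/15) + 0 + 4/15
 = -7/15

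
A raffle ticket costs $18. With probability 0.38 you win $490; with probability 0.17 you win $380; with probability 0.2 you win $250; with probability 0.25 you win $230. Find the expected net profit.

E[payout] = 490·0.38 + 380·0.17 + 250·0.2 + 230·0.25
 = 186.2 + 64.6 + 50 + 57.5
 = 358.3
Net = 358.3 - 18 = 340.3

340.3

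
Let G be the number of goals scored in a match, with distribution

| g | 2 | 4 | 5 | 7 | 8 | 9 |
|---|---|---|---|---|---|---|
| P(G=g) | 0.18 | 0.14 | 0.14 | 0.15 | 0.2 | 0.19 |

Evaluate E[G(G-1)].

36.02

E[G(G-1)] = Σ g(g-1)·P(G=g)
 = 2·0.18 + 12·0.14 + 20·0.14 + 42·0.15 + 56·0.2 + 72·0.19
 = 0.36 + 1.68 + 2.8 + 6.3 + 11.2 + 13.68
 = 36.02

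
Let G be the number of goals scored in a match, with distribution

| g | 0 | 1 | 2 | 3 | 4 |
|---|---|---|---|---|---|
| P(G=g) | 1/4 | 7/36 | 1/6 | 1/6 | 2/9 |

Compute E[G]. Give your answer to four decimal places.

E[G] = Σ g·P(G=g)
 = 0·1/4 + 1·7/36 + 2·1/6 + 3·1/6 + 4·2/9
 = 0 + 7/36 + 1/3 + 1/2 + 8/9
 = 23/12

1.9167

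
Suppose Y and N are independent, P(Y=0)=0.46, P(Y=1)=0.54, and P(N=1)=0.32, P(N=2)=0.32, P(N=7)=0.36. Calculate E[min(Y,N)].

E[min(Y,N)] = Σ_y Σ_n min(y,n) · P(Y=y)P(N=n)
 = 0·0.1472 + 0·0.1472 + 0·0.1656 + 1·0.1728 + 1·0.1728 + 1·0.1944
 = 0 + 0 + 0 + 0.1728 + 0.1728 + 0.1944
 = 0.54

0.54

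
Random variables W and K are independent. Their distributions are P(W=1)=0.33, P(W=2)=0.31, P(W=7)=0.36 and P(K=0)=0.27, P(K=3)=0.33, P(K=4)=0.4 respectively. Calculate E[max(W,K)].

E[max(W,K)] = Σ_w Σ_k max(w,k) · P(W=w)P(K=k)
 = 1·0.0891 + 3·0.1089 + 4·0.132 + 2·0.0837 + 3·0.1023 + 4·0.124 + 7·0.0972 + 7·0.1188 + 7·0.144
 = 0.0891 + 0.3267 + 0.528 + 0.1674 + 0.3069 + 0.496 + 0.6804 + 0.8316 + 1.008
 = 4.4341

4.4341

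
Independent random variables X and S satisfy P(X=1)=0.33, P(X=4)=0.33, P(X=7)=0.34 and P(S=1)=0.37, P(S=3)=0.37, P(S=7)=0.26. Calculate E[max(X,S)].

5.0464

E[max(X,S)] = Σ_x Σ_s max(x,s) · P(X=x)P(S=s)
 = 1·0.1221 + 3·0.1221 + 7·0.0858 + 4·0.1221 + 4·0.1221 + 7·0.0858 + 7·0.1258 + 7·0.1258 + 7·0.0884
 = 0.1221 + 0.3663 + 0.6006 + 0.4884 + 0.4884 + 0.6006 + 0.8806 + 0.8806 + 0.6188
 = 5.0464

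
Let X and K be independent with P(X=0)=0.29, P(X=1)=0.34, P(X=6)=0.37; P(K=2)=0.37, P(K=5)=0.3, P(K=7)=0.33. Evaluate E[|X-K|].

E[|X-K|] = Σ_x Σ_k |x-k| · P(X=x)P(K=k)
 = 2·0.1073 + 5·0.087 + 7·0.0957 + 1·0.1258 + 4·0.102 + 6·0.1122 + 4·0.1369 + 1·0.111 + 1·0.1221
 = 0.2146 + 0.435 + 0.6699 + 0.1258 + 0.408 + 0.6732 + 0.5476 + 0.111 + 0.1221
 = 3.3072

3.3072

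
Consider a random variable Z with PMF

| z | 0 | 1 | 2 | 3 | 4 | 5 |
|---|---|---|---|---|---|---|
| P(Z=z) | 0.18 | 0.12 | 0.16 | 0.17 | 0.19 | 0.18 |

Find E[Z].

2.61

E[Z] = Σ z·P(Z=z)
 = 0·0.18 + 1·0.12 + 2·0.16 + 3·0.17 + 4·0.19 + 5·0.18
 = 0 + 0.12 + 0.32 + 0.51 + 0.76 + 0.9
 = 2.61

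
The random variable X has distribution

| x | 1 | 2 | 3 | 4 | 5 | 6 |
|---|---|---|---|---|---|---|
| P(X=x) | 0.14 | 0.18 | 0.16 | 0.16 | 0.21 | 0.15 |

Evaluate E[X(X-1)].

11.94

E[X(X-1)] = Σ x(x-1)·P(X=x)
 = 0·0.14 + 2·0.18 + 6·0.16 + 12·0.16 + 20·0.21 + 30·0.15
 = 0 + 0.36 + 0.96 + 1.92 + 4.2 + 4.5
 = 11.94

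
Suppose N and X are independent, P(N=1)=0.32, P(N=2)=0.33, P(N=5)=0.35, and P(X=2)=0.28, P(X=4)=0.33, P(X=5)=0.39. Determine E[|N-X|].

1.919

E[|N-X|] = Σ_n Σ_x |n-x| · P(N=n)P(X=x)
 = 1·0.0896 + 3·0.1056 + 4·0.1248 + 0·0.0924 + 2·0.1089 + 3·0.1287 + 3·0.098 + 1·0.1155 + 0·0.1365
 = 0.0896 + 0.3168 + 0.4992 + 0 + 0.2178 + 0.3861 + 0.294 + 0.1155 + 0
 = 1.919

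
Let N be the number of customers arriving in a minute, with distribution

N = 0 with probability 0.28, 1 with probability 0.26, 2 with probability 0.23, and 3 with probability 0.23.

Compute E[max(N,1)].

1.69

E[max(N,1)] = Σ max(n,1)·P(N=n)
 = 1·0.28 + 1·0.26 + 2·0.23 + 3·0.23
 = 0.28 + 0.26 + 0.46 + 0.69
 = 1.69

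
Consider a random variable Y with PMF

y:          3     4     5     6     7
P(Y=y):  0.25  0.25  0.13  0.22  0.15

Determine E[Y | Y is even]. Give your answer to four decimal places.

P(Y is even) = 0.25 + 0.22 = 0.47.
E[Y | Y is even] = [4·0.25 + 6·0.22] / 0.47
 = 2.32 / 0.47
 = 232/47

4.9362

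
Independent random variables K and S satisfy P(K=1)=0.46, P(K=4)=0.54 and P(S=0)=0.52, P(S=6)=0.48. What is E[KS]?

E[KS] = Σ_k Σ_s ks · P(K=k)P(S=s)
 = 0·0.2392 + 6·0.2208 + 0·0.2808 + 24·0.2592
 = 0 + 1.3248 + 0 + 6.2208
 = 7.5456

7.5456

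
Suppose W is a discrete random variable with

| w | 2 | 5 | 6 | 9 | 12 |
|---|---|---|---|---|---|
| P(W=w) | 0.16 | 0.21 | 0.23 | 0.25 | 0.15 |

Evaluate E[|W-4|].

3.44

E[|W-4|] = Σ |w-4|·P(W=w)
 = 2·0.16 + 1·0.21 + 2·0.23 + 5·0.25 + 8·0.15
 = 0.32 + 0.21 + 0.46 + 1.25 + 1.2
 = 3.44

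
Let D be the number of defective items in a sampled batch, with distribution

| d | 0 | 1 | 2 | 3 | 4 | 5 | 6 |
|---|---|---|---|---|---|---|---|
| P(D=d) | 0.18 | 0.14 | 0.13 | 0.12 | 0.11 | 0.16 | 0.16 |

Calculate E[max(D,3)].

3.91

E[max(D,3)] = Σ max(d,3)·P(D=d)
 = 3·0.18 + 3·0.14 + 3·0.13 + 3·0.12 + 4·0.11 + 5·0.16 + 6·0.16
 = 0.54 + 0.42 + 0.39 + 0.36 + 0.44 + 0.8 + 0.96
 = 3.91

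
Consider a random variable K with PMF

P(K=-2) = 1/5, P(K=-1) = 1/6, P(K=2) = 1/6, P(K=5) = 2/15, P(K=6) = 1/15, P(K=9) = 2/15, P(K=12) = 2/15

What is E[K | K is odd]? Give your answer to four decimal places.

P(K is odd) = 1/6 + 2/15 + 2/15 = 13/30.
E[K | K is odd] = [(-1)·1/6 + 5·2/15 + 9·2/15] / (13/30)
 = 17/10 / (13/30)
 = 51/13

3.9231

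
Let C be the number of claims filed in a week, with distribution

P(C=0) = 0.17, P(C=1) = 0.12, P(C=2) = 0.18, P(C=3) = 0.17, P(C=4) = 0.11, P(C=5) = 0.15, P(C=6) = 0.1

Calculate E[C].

2.78

E[C] = Σ c·P(C=c)
 = 0·0.17 + 1·0.12 + 2·0.18 + 3·0.17 + 4·0.11 + 5·0.15 + 6·0.1
 = 0 + 0.12 + 0.36 + 0.51 + 0.44 + 0.75 + 0.6
 = 2.78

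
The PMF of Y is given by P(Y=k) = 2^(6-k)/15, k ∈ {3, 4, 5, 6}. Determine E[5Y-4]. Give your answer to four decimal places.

14.6667

E[5Y-4] = Σ (5y-4)·P(Y=y)
 = 11·8/15 + 16·4/15 + 21·2/15 + 26·1/15
 = 88/15 + 64/15 + 14/5 + 26/15
 = 44/3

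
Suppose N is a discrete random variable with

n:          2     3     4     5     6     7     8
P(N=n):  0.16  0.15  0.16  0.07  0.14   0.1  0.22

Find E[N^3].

E[N^3] = Σ n^3·P(N=n)
 = 8·0.16 + 27·0.15 + 64·0.16 + 125·0.07 + 216·0.14 + 343·0.1 + 512·0.22
 = 1.28 + 4.05 + 10.24 + 8.75 + 30.24 + 34.3 + 112.64
 = 201.5

201.5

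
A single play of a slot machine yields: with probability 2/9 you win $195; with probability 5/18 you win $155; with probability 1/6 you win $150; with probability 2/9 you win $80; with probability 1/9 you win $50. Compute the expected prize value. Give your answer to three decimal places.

E[payout] = 195·2/9 + 155·5/18 + 150·1/6 + 80·2/9 + 50·1/9
 = 130/3 + 775/18 + 25 + 160/9 + 50/9
 = 2425/18

134.722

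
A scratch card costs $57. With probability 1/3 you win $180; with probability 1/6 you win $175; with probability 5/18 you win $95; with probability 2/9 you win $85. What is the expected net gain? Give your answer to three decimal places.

77.444

E[payout] = 180·1/3 + 175·1/6 + 95·5/18 + 85·2/9
 = 60 + 175/6 + 475/18 + 170/9
 = 1210/9
Net = 1210/9 - 57 = 697/9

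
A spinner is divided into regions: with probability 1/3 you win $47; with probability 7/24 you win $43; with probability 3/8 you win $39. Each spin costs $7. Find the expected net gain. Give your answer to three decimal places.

E[payout] = 47·1/3 + 43·7/24 + 39·3/8
 = 47/3 + 301/24 + 117/8
 = 257/6
Net = 257/6 - 7 = 215/6

35.833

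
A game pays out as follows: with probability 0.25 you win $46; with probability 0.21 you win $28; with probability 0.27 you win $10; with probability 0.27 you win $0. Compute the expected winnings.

E[payout] = 46·0.25 + 28·0.21 + 10·0.27 + 0·0.27
 = 11.5 + 5.88 + 2.7 + 0
 = 20.08

20.08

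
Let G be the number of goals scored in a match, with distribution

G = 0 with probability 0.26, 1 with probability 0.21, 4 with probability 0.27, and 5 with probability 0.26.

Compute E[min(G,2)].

1.27

E[min(G,2)] = Σ min(g,2)·P(G=g)
 = 0·0.26 + 1·0.21 + 2·0.27 + 2·0.26
 = 0 + 0.21 + 0.54 + 0.52
 = 1.27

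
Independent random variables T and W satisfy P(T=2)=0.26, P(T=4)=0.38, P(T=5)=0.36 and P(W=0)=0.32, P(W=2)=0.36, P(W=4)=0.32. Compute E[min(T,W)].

1.8336

E[min(T,W)] = Σ_t Σ_w min(t,w) · P(T=t)P(W=w)
 = 0·0.0832 + 2·0.0936 + 2·0.0832 + 0·0.1216 + 2·0.1368 + 4·0.1216 + 0·0.1152 + 2·0.1296 + 4·0.1152
 = 0 + 0.1872 + 0.1664 + 0 + 0.2736 + 0.4864 + 0 + 0.2592 + 0.4608
 = 1.8336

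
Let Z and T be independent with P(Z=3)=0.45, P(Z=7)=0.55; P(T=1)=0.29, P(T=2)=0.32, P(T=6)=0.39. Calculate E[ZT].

E[ZT] = Σ_z Σ_t zt · P(Z=z)P(T=t)
 = 3·0.1305 + 6·0.144 + 18·0.1755 + 7·0.1595 + 14·0.176 + 42·0.2145
 = 0.3915 + 0.864 + 3.159 + 1.1165 + 2.464 + 9.009
 = 17.004

17.004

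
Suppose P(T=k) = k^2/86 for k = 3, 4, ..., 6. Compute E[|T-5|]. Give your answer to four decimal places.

E[|T-5|] = Σ |t-5|·P(T=t)
 = 2·9/86 + 1·8/43 + 0·25/86 + 1·18/43
 = 9/43 + 8/43 + 0 + 18/43
 = 35/43

0.8140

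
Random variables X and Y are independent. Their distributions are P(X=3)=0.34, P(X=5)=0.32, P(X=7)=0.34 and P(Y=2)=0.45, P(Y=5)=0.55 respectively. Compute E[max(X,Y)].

E[max(X,Y)] = Σ_x Σ_y max(x,y) · P(X=x)P(Y=y)
 = 3·0.153 + 5·0.187 + 5·0.144 + 5·0.176 + 7·0.153 + 7·0.187
 = 0.459 + 0.935 + 0.72 + 0.88 + 1.071 + 1.309
 = 5.374

5.374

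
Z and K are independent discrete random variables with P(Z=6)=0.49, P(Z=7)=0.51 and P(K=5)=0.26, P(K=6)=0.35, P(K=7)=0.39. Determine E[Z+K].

12.64

E[Z+K] = Σ_z Σ_k (z+k) · P(Z=z)P(K=k)
 = 11·0.1274 + 12·0.1715 + 13·0.1911 + 12·0.1326 + 13·0.1785 + 14·0.1989
 = 1.4014 + 2.058 + 2.4843 + 1.5912 + 2.3205 + 2.7846
 = 12.64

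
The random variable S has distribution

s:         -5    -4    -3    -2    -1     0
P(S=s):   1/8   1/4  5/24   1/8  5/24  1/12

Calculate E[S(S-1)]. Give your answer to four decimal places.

12.4167

E[S(S-1)] = Σ s(s-1)·P(S=s)
 = 30·1/8 + 20·1/4 + 12·5/24 + 6·1/8 + 2·5/24 + 0·1/12
 = 15/4 + 5 + 5/2 + 3/4 + 5/12 + 0
 = 149/12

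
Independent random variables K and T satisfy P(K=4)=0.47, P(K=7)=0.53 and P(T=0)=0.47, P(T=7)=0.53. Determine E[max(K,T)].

6.3373

E[max(K,T)] = Σ_k Σ_t max(k,t) · P(K=k)P(T=t)
 = 4·0.2209 + 7·0.2491 + 7·0.2491 + 7·0.2809
 = 0.8836 + 1.7437 + 1.7437 + 1.9663
 = 6.3373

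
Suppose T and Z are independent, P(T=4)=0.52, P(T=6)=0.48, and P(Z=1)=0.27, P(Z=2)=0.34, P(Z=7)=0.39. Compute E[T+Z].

8.64

E[T+Z] = Σ_t Σ_z (t+z) · P(T=t)P(Z=z)
 = 5·0.1404 + 6·0.1768 + 11·0.2028 + 7·0.1296 + 8·0.1632 + 13·0.1872
 = 0.702 + 1.0608 + 2.2308 + 0.9072 + 1.3056 + 2.4336
 = 8.64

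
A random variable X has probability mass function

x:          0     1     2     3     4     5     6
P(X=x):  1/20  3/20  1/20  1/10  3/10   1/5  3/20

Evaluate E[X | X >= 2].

4.375

P(X >= 2) = 1/20 + 1/10 + 3/10 + 1/5 + 3/20 = 4/5.
E[X | X >= 2] = [2·1/20 + 3·1/10 + 4·3/10 + 5·1/5 + 6·3/20] / (4/5)
 = 7/2 / (4/5)
 = 35/8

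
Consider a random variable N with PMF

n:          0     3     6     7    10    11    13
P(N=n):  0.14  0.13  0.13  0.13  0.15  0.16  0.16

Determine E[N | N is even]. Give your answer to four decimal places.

P(N is even) = 0.14 + 0.13 + 0.15 = 0.42.
E[N | N is even] = [0·0.14 + 6·0.13 + 10·0.15] / 0.42
 = 2.28 / 0.42
 = 38/7

5.4286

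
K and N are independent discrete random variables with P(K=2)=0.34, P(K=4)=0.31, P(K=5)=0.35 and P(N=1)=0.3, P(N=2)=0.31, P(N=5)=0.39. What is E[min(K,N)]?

E[min(K,N)] = Σ_k Σ_n min(k,n) · P(K=k)P(N=n)
 = 1·0.102 + 2·0.1054 + 2·0.1326 + 1·0.093 + 2·0.0961 + 4·0.1209 + 1·0.105 + 2·0.1085 + 5·0.1365
 = 0.102 + 0.2108 + 0.2652 + 0.093 + 0.1922 + 0.4836 + 0.105 + 0.217 + 0.6825
 = 2.3513

2.3513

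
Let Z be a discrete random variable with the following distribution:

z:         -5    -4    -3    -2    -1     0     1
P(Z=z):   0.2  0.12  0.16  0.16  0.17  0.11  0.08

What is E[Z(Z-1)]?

E[Z(Z-1)] = Σ z(z-1)·P(Z=z)
 = 30·0.2 + 20·0.12 + 12·0.16 + 6·0.16 + 2·0.17 + 0·0.11 + 0·0.08
 = 6 + 2.4 + 1.92 + 0.96 + 0.34 + 0 + 0
 = 11.62

11.62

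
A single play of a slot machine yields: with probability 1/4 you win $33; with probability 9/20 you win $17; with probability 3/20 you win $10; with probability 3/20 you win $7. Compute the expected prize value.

18.45

E[payout] = 33·1/4 + 17·9/20 + 10·3/20 + 7·3/20
 = 33/4 + 153/20 + 3/2 + 21/20
 = 369/20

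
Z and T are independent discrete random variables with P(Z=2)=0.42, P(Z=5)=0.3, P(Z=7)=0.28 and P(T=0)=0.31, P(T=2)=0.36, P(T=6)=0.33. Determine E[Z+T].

E[Z+T] = Σ_z Σ_t (z+t) · P(Z=z)P(T=t)
 = 2·0.1302 + 4·0.1512 + 8·0.1386 + 5·0.093 + 7·0.108 + 11·0.099 + 7·0.0868 + 9·0.1008 + 13·0.0924
 = 0.2604 + 0.6048 + 1.1088 + 0.465 + 0.756 + 1.089 + 0.6076 + 0.9072 + 1.2012
 = 7

7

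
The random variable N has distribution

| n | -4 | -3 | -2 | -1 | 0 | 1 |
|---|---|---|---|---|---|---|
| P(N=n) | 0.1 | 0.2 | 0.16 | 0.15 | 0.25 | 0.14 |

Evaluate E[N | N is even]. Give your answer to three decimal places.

P(N is even) = 0.1 + 0.16 + 0.25 = 0.51.
E[N | N is even] = [(-4)·0.1 + (-2)·0.16 + 0·0.25] / 0.51
 = -0.72 / 0.51
 = -24/17

-1.412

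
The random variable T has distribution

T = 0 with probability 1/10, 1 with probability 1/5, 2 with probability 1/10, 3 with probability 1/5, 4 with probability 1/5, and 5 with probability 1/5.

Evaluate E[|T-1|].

E[|T-1|] = Σ |t-1|·P(T=t)
 = 1·1/10 + 0·1/5 + 1·1/10 + 2·1/5 + 3·1/5 + 4·1/5
 = 1/10 + 0 + 1/10 + 2/5 + 3/5 + 4/5
 = 2

2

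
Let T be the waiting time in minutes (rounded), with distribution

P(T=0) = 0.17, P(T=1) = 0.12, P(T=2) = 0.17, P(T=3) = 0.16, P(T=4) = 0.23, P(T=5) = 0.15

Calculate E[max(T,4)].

4.15

E[max(T,4)] = Σ max(t,4)·P(T=t)
 = 4·0.17 + 4·0.12 + 4·0.17 + 4·0.16 + 4·0.23 + 5·0.15
 = 0.68 + 0.48 + 0.68 + 0.64 + 0.92 + 0.75
 = 4.15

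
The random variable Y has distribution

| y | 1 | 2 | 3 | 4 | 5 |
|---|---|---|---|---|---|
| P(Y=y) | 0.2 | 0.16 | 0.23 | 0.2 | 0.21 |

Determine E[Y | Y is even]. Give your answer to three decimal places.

P(Y is even) = 0.16 + 0.2 = 0.36.
E[Y | Y is even] = [2·0.16 + 4·0.2] / 0.36
 = 1.12 / 0.36
 = 28/9

3.111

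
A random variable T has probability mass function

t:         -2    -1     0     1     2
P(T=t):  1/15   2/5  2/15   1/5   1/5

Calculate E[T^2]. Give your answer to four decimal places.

1.6667

E[T^2] = Σ t^2·P(T=t)
 = 4·1/15 + 1·2/5 + 0·2/15 + 1·1/5 + 4·1/5
 = 4/15 + 2/5 + 0 + 1/5 + 4/5
 = 5/3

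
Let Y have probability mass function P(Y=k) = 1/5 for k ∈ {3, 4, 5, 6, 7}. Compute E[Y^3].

155

E[Y^3] = Σ y^3·P(Y=y)
 = 27·1/5 + 64·1/5 + 125·1/5 + 216·1/5 + 343·1/5
 = 27/5 + 64/5 + 25 + 216/5 + 343/5
 = 155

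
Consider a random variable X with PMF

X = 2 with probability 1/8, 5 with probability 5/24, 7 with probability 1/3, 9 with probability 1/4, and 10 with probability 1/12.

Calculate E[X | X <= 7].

P(X <= 7) = 1/8 + 5/24 + 1/3 = 2/3.
E[X | X <= 7] = [2·1/8 + 5·5/24 + 7·1/3] / (2/3)
 = 29/8 / (2/3)
 = 87/16

5.4375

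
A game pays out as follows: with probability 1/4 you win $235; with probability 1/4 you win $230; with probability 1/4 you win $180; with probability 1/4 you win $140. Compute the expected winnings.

196.25

E[payout] = 235·1/4 + 230·1/4 + 180·1/4 + 140·1/4
 = 235/4 + 115/2 + 45 + 35
 = 785/4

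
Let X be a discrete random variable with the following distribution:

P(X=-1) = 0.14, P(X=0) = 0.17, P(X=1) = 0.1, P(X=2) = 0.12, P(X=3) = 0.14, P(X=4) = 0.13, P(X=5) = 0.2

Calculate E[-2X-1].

-5.28

E[-2X-1] = Σ (-2x-1)·P(X=x)
 = 1·0.14 + (-1)·0.17 + (-3)·0.1 + (-5)·0.12 + (-7)·0.14 + (-9)·0.13 + (-11)·0.2
 = 0.14 + (-0.17) + (-0.3) + (-0.6) + (-0.98) + (-1.17) + (-2.2)
 = -5.28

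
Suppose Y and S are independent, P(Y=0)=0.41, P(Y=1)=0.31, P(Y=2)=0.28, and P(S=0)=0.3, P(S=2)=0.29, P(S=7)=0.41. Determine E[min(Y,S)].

0.609

E[min(Y,S)] = Σ_y Σ_s min(y,s) · P(Y=y)P(S=s)
 = 0·0.123 + 0·0.1189 + 0·0.1681 + 0·0.093 + 1·0.0899 + 1·0.1271 + 0·0.084 + 2·0.0812 + 2·0.1148
 = 0 + 0 + 0 + 0 + 0.0899 + 0.1271 + 0 + 0.1624 + 0.2296
 = 0.609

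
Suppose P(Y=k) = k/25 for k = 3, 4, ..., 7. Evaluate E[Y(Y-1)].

E[Y(Y-1)] = Σ y(y-1)·P(Y=y)
 = 6·3/25 + 12·4/25 + 20·1/5 + 30·6/25 + 42·7/25
 = 18/25 + 48/25 + 4 + 36/5 + 294/25
 = 128/5

25.6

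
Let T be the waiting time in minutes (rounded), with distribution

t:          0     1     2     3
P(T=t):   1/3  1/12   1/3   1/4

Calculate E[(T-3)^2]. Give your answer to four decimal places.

3.6667

E[(T-3)^2] = Σ (t-3)^2·P(T=t)
 = 9·1/3 + 4·1/12 + 1·1/3 + 0·1/4
 = 3 + 1/3 + 1/3 + 0
 = 11/3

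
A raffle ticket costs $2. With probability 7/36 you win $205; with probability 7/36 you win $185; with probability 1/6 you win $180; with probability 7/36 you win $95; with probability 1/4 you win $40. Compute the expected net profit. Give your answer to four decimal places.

E[payout] = 205·7/36 + 185·7/36 + 180·1/6 + 95·7/36 + 40·1/4
 = 1435/36 + 1295/36 + 30 + 665/36 + 10
 = 4835/36
Net = 4835/36 - 2 = 4763/36

132.3056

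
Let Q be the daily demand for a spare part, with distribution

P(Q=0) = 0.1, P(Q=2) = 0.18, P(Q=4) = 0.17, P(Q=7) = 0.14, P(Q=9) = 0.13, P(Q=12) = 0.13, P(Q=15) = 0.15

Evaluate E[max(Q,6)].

8.66

E[max(Q,6)] = Σ max(q,6)·P(Q=q)
 = 6·0.1 + 6·0.18 + 6·0.17 + 7·0.14 + 9·0.13 + 12·0.13 + 15·0.15
 = 0.6 + 1.08 + 1.02 + 0.98 + 1.17 + 1.56 + 2.25
 = 8.66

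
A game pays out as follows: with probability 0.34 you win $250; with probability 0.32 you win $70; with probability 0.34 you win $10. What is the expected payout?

E[payout] = 250·0.34 + 70·0.32 + 10·0.34
 = 85 + 22.4 + 3.4
 = 110.8

110.8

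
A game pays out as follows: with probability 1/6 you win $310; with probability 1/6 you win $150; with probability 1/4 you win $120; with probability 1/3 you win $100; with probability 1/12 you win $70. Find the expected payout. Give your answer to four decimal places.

E[payout] = 310·1/6 + 150·1/6 + 120·1/4 + 100·1/3 + 70·1/12
 = 155/3 + 25 + 30 + 100/3 + 35/6
 = 875/6

145.8333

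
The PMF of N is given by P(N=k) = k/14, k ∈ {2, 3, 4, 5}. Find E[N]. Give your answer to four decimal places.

3.8571

E[N] = Σ n·P(N=n)
 = 2·1/7 + 3·3/14 + 4·2/7 + 5·5/14
 = 2/7 + 9/14 + 8/7 + 25/14
 = 27/7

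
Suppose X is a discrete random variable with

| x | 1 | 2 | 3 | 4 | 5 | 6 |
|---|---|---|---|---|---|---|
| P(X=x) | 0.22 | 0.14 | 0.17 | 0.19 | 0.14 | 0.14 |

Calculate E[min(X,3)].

2.42

E[min(X,3)] = Σ min(x,3)·P(X=x)
 = 1·0.22 + 2·0.14 + 3·0.17 + 3·0.19 + 3·0.14 + 3·0.14
 = 0.22 + 0.28 + 0.51 + 0.57 + 0.42 + 0.42
 = 2.42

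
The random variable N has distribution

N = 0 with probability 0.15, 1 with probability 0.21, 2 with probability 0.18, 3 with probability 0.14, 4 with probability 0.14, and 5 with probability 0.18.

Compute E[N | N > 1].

3.5

P(N > 1) = 0.18 + 0.14 + 0.14 + 0.18 = 0.64.
E[N | N > 1] = [2·0.18 + 3·0.14 + 4·0.14 + 5·0.18] / 0.64
 = 2.24 / 0.64
 = 7/2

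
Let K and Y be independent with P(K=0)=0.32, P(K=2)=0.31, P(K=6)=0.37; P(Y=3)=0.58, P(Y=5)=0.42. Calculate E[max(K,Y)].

4.6392

E[max(K,Y)] = Σ_k Σ_y max(k,y) · P(K=k)P(Y=y)
 = 3·0.1856 + 5·0.1344 + 3·0.1798 + 5·0.1302 + 6·0.2146 + 6·0.1554
 = 0.5568 + 0.672 + 0.5394 + 0.651 + 1.2876 + 0.9324
 = 4.6392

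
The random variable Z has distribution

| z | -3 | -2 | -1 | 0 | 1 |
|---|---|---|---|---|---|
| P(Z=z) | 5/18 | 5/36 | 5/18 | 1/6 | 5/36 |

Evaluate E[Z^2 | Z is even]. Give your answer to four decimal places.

P(Z is even) = 5/36 + 1/6 = 11/36.
E[Z^2 | Z is even] = [4·5/36 + 0·1/6] / (11/36)
 = 5/9 / (11/36)
 = 20/11

1.8182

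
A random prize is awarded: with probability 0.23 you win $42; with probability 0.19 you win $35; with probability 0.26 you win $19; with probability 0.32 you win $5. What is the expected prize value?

E[payout] = 42·0.23 + 35·0.19 + 19·0.26 + 5·0.32
 = 9.66 + 6.65 + 4.94 + 1.6
 = 22.85

22.85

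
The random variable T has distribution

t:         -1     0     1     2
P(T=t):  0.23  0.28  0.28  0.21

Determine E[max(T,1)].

E[max(T,1)] = Σ max(t,1)·P(T=t)
 = 1·0.23 + 1·0.28 + 1·0.28 + 2·0.21
 = 0.23 + 0.28 + 0.28 + 0.42
 = 1.21

1.21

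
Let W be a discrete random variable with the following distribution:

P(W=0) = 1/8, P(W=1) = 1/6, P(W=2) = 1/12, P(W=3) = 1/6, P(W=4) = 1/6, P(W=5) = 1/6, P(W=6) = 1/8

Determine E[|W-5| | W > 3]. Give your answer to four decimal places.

P(W > 3) = 1/6 + 1/6 + 1/8 = 11/24.
E[|W-5| | W > 3] = [1·1/6 + 0·1/6 + 1·1/8] / (11/24)
 = 7/24 / (11/24)
 = 7/11

0.6364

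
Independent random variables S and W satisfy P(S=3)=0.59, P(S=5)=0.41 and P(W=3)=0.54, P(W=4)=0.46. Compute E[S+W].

7.28

E[S+W] = Σ_s Σ_w (s+w) · P(S=s)P(W=w)
 = 6·0.3186 + 7·0.2714 + 8·0.2214 + 9·0.1886
 = 1.9116 + 1.8998 + 1.7712 + 1.6974
 = 7.28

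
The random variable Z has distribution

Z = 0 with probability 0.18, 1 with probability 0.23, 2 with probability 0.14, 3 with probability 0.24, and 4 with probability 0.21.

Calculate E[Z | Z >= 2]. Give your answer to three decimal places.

P(Z >= 2) = 0.14 + 0.24 + 0.21 = 0.59.
E[Z | Z >= 2] = [2·0.14 + 3·0.24 + 4·0.21] / 0.59
 = 1.84 / 0.59
 = 184/59

3.119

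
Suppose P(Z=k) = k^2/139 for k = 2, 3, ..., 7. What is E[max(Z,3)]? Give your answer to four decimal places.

5.6619

E[max(Z,3)] = Σ max(z,3)·P(Z=z)
 = 3·4/139 + 3·9/139 + 4·16/139 + 5·25/139 + 6·36/139 + 7·49/139
 = 12/139 + 27/139 + 64/139 + 125/139 + 216/139 + 343/139
 = 787/139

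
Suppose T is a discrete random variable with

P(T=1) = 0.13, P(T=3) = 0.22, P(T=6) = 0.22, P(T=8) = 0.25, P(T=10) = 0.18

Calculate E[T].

E[T] = Σ t·P(T=t)
 = 1·0.13 + 3·0.22 + 6·0.22 + 8·0.25 + 10·0.18
 = 0.13 + 0.66 + 1.32 + 2 + 1.8
 = 5.91

5.91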